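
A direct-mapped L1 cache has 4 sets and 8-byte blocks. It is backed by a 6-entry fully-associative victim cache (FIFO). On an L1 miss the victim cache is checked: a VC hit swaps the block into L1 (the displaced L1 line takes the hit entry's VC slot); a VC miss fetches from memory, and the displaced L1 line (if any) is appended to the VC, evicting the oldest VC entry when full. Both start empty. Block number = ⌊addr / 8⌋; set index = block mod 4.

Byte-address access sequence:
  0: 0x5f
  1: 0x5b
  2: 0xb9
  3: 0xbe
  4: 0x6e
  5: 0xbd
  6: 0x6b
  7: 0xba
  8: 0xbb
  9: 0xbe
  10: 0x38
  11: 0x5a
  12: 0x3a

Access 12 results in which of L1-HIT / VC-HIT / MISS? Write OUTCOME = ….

OUTCOME = VC-HIT

  [0] addr=0x5f blk=11 s=3: MISS | VC []
  [1] addr=0x5b blk=11 s=3: L1-HIT | VC []
  [2] addr=0xb9 blk=23 s=3: MISS | VC [11]
  [3] addr=0xbe blk=23 s=3: L1-HIT | VC [11]
  [4] addr=0x6e blk=13 s=1: MISS | VC [11]
  [5] addr=0xbd blk=23 s=3: L1-HIT | VC [11]
  [6] addr=0x6b blk=13 s=1: L1-HIT | VC [11]
  [7] addr=0xba blk=23 s=3: L1-HIT | VC [11]
  [8] addr=0xbb blk=23 s=3: L1-HIT | VC [11]
  [9] addr=0xbe blk=23 s=3: L1-HIT | VC [11]
  [10] addr=0x38 blk=7 s=3: MISS | VC [11, 23]
  [11] addr=0x5a blk=11 s=3: VC-HIT | VC [7, 23]
  [12] addr=0x3a blk=7 s=3: VC-HIT | VC [11, 23]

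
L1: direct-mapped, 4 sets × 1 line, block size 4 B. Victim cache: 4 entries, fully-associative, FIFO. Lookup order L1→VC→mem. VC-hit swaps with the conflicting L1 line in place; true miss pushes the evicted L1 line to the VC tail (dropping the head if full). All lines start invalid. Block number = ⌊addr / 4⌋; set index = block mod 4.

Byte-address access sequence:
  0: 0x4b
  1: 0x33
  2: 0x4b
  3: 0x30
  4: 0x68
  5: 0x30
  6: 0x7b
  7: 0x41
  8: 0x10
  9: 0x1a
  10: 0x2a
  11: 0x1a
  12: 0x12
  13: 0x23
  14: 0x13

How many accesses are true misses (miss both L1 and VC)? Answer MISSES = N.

MISSES = 9

  [0] addr=0x4b blk=18 s=2: MISS | VC []
  [1] addr=0x33 blk=12 s=0: MISS | VC []
  [2] addr=0x4b blk=18 s=2: L1-HIT | VC []
  [3] addr=0x30 blk=12 s=0: L1-HIT | VC []
  [4] addr=0x68 blk=26 s=2: MISS | VC [18]
  [5] addr=0x30 blk=12 s=0: L1-HIT | VC [18]
  [6] addr=0x7b blk=30 s=2: MISS | VC [18, 26]
  [7] addr=0x41 blk=16 s=0: MISS | VC [18, 26, 12]
  [8] addr=0x10 blk=4 s=0: MISS | VC [18, 26, 12, 16]
  [9] addr=0x1a blk=6 s=2: MISS | VC [26, 12, 16, 30]
  [10] addr=0x2a blk=10 s=2: MISS | VC [12, 16, 30, 6]
  [11] addr=0x1a blk=6 s=2: VC-HIT | VC [12, 16, 30, 10]
  [12] addr=0x12 blk=4 s=0: L1-HIT | VC [12, 16, 30, 10]
  [13] addr=0x23 blk=8 s=0: MISS | VC [16, 30, 10, 4]
  [14] addr=0x13 blk=4 s=0: VC-HIT | VC [16, 30, 10, 8]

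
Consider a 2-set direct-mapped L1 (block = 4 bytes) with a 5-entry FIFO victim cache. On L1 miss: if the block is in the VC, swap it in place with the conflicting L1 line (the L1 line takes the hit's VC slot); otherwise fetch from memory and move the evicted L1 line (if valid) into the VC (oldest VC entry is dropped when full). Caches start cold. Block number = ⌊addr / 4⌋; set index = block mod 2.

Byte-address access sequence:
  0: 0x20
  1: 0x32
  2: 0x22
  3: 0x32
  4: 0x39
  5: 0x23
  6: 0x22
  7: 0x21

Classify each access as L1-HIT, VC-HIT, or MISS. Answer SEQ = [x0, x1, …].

SEQ = [MISS, MISS, VC-HIT, VC-HIT, MISS, VC-HIT, L1-HIT, L1-HIT]

#0 0x20→b8/s0 MISS; vc=[]
#1 0x32→b12/s0 MISS; vc=[8]
#2 0x22→b8/s0 VC-HIT; vc=[12]
#3 0x32→b12/s0 VC-HIT; vc=[8]
#4 0x39→b14/s0 MISS; vc=[8,12]
#5 0x23→b8/s0 VC-HIT; vc=[14,12]
#6 0x22→b8/s0 L1-HIT; vc=[14,12]
#7 0x21→b8/s0 L1-HIT; vc=[14,12]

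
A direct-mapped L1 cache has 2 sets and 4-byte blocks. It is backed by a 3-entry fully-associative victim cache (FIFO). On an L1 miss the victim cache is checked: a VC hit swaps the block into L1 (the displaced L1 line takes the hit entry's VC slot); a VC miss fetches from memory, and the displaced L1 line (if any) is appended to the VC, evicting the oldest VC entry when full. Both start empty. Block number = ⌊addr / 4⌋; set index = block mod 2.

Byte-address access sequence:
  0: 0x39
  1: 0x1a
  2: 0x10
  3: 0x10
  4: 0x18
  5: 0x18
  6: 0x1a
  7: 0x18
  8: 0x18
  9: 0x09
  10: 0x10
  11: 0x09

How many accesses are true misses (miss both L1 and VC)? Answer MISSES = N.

#0 0x39→b14/s0 MISS; vc=[]
#1 0x1a→b6/s0 MISS; vc=[14]
#2 0x10→b4/s0 MISS; vc=[14,6]
#3 0x10→b4/s0 L1-HIT; vc=[14,6]
#4 0x18→b6/s0 VC-HIT; vc=[14,4]
#5 0x18→b6/s0 L1-HIT; vc=[14,4]
#6 0x1a→b6/s0 L1-HIT; vc=[14,4]
#7 0x18→b6/s0 L1-HIT; vc=[14,4]
#8 0x18→b6/s0 L1-HIT; vc=[14,4]
#9 0x9→b2/s0 MISS; vc=[14,4,6]
#10 0x10→b4/s0 VC-HIT; vc=[14,2,6]
#11 0x9→b2/s0 VC-HIT; vc=[14,4,6]

MISSES = 4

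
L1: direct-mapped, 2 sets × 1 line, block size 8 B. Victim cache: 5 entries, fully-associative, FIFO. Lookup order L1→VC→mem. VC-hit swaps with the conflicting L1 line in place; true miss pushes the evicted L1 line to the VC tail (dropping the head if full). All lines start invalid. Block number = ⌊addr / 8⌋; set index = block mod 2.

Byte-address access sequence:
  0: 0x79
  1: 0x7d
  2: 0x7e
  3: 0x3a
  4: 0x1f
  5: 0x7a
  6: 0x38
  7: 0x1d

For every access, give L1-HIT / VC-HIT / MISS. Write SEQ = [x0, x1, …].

SEQ = [MISS, L1-HIT, L1-HIT, MISS, MISS, VC-HIT, VC-HIT, VC-HIT]

0: 0x79 (blk 15, set 1) → MISS  vc=[]
1: 0x7d (blk 15, set 1) → L1-HIT  vc=[]
2: 0x7e (blk 15, set 1) → L1-HIT  vc=[]
3: 0x3a (blk 7, set 1) → MISS  vc=[15]
4: 0x1f (blk 3, set 1) → MISS  vc=[15, 7]
5: 0x7a (blk 15, set 1) → VC-HIT  vc=[3, 7]
6: 0x38 (blk 7, set 1) → VC-HIT  vc=[3, 15]
7: 0x1d (blk 3, set 1) → VC-HIT  vc=[7, 15]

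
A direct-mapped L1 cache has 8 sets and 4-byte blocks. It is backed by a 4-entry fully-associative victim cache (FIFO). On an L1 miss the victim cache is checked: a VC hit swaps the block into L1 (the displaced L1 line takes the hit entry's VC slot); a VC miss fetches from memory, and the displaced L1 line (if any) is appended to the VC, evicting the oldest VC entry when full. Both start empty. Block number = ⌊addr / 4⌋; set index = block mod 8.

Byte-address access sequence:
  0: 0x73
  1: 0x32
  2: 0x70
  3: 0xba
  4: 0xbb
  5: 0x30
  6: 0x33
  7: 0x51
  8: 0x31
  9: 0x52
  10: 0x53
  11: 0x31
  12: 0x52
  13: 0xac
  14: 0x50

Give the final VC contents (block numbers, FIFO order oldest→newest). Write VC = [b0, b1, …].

0: 0x73 (blk 28, set 4) → MISS  vc=[]
1: 0x32 (blk 12, set 4) → MISS  vc=[28]
2: 0x70 (blk 28, set 4) → VC-HIT  vc=[12]
3: 0xba (blk 46, set 6) → MISS  vc=[12]
4: 0xbb (blk 46, set 6) → L1-HIT  vc=[12]
5: 0x30 (blk 12, set 4) → VC-HIT  vc=[28]
6: 0x33 (blk 12, set 4) → L1-HIT  vc=[28]
7: 0x51 (blk 20, set 4) → MISS  vc=[28, 12]
8: 0x31 (blk 12, set 4) → VC-HIT  vc=[28, 20]
9: 0x52 (blk 20, set 4) → VC-HIT  vc=[28, 12]
10: 0x53 (blk 20, set 4) → L1-HIT  vc=[28, 12]
11: 0x31 (blk 12, set 4) → VC-HIT  vc=[28, 20]
12: 0x52 (blk 20, set 4) → VC-HIT  vc=[28, 12]
13: 0xac (blk 43, set 3) → MISS  vc=[28, 12]
14: 0x50 (blk 20, set 4) → L1-HIT  vc=[28, 12]

VC = [28, 12]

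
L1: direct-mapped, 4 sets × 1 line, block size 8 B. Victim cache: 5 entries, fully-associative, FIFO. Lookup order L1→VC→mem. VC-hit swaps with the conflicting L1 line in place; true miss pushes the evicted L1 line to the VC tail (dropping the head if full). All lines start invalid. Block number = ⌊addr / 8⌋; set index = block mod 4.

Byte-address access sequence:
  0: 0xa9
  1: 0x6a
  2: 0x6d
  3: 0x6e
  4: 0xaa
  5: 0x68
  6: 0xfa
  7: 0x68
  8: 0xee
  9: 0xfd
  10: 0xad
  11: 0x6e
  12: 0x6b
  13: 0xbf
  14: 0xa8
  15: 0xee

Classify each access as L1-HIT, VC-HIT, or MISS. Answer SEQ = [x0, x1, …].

SEQ = [MISS, MISS, L1-HIT, L1-HIT, VC-HIT, VC-HIT, MISS, L1-HIT, MISS, L1-HIT, VC-HIT, VC-HIT, L1-HIT, MISS, VC-HIT, VC-HIT]

  [0] addr=0xa9 blk=21 s=1: MISS | VC []
  [1] addr=0x6a blk=13 s=1: MISS | VC [21]
  [2] addr=0x6d blk=13 s=1: L1-HIT | VC [21]
  [3] addr=0x6e blk=13 s=1: L1-HIT | VC [21]
  [4] addr=0xaa blk=21 s=1: VC-HIT | VC [13]
  [5] addr=0x68 blk=13 s=1: VC-HIT | VC [21]
  [6] addr=0xfa blk=31 s=3: MISS | VC [21]
  [7] addr=0x68 blk=13 s=1: L1-HIT | VC [21]
  [8] addr=0xee blk=29 s=1: MISS | VC [21, 13]
  [9] addr=0xfd blk=31 s=3: L1-HIT | VC [21, 13]
  [10] addr=0xad blk=21 s=1: VC-HIT | VC [29, 13]
  [11] addr=0x6e blk=13 s=1: VC-HIT | VC [29, 21]
  [12] addr=0x6b blk=13 s=1: L1-HIT | VC [29, 21]
  [13] addr=0xbf blk=23 s=3: MISS | VC [29, 21, 31]
  [14] addr=0xa8 blk=21 s=1: VC-HIT | VC [29, 13, 31]
  [15] addr=0xee blk=29 s=1: VC-HIT | VC [21, 13, 31]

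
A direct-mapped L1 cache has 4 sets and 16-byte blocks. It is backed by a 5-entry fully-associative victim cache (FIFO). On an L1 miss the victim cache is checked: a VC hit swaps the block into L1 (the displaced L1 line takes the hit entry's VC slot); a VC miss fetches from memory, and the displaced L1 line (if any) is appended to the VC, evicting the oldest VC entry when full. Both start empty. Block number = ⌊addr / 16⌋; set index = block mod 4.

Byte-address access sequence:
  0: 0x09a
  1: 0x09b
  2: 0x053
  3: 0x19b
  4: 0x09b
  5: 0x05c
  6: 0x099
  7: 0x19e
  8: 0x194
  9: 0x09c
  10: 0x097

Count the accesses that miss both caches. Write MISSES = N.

MISSES = 3

  [0] addr=0x9a blk=9 s=1: MISS | VC []
  [1] addr=0x9b blk=9 s=1: L1-HIT | VC []
  [2] addr=0x53 blk=5 s=1: MISS | VC [9]
  [3] addr=0x19b blk=25 s=1: MISS | VC [9, 5]
  [4] addr=0x9b blk=9 s=1: VC-HIT | VC [25, 5]
  [5] addr=0x5c blk=5 s=1: VC-HIT | VC [25, 9]
  [6] addr=0x99 blk=9 s=1: VC-HIT | VC [25, 5]
  [7] addr=0x19e blk=25 s=1: VC-HIT | VC [9, 5]
  [8] addr=0x194 blk=25 s=1: L1-HIT | VC [9, 5]
  [9] addr=0x9c blk=9 s=1: VC-HIT | VC [25, 5]
  [10] addr=0x97 blk=9 s=1: L1-HIT | VC [25, 5]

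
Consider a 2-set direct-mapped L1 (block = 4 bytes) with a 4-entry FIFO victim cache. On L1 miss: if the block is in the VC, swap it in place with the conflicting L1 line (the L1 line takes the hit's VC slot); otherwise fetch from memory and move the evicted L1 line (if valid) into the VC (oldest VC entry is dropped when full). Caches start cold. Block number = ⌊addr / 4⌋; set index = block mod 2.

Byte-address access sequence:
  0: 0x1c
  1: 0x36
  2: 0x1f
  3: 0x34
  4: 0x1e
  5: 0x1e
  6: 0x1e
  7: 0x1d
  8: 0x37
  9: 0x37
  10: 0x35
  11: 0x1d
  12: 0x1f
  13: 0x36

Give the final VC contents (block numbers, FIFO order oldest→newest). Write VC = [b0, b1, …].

  [0] addr=0x1c blk=7 s=1: MISS | VC []
  [1] addr=0x36 blk=13 s=1: MISS | VC [7]
  [2] addr=0x1f blk=7 s=1: VC-HIT | VC [13]
  [3] addr=0x34 blk=13 s=1: VC-HIT | VC [7]
  [4] addr=0x1e blk=7 s=1: VC-HIT | VC [13]
  [5] addr=0x1e blk=7 s=1: L1-HIT | VC [13]
  [6] addr=0x1e blk=7 s=1: L1-HIT | VC [13]
  [7] addr=0x1d blk=7 s=1: L1-HIT | VC [13]
  [8] addr=0x37 blk=13 s=1: VC-HIT | VC [7]
  [9] addr=0x37 blk=13 s=1: L1-HIT | VC [7]
  [10] addr=0x35 blk=13 s=1: L1-HIT | VC [7]
  [11] addr=0x1d blk=7 s=1: VC-HIT | VC [13]
  [12] addr=0x1f blk=7 s=1: L1-HIT | VC [13]
  [13] addr=0x36 blk=13 s=1: VC-HIT | VC [7]

VC = [7]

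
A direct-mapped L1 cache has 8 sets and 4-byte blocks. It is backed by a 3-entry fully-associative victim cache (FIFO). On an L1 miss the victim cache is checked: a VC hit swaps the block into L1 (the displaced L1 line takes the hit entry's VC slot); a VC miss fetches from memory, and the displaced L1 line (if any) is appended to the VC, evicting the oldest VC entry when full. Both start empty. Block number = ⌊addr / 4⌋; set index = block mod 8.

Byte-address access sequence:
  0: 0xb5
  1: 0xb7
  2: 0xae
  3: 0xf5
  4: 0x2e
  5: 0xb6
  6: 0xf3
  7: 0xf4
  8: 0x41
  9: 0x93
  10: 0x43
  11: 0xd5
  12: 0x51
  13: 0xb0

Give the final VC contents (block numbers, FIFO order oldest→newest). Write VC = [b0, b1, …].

VC = [61, 36, 20]

0: 0xb5 (blk 45, set 5) → MISS  vc=[]
1: 0xb7 (blk 45, set 5) → L1-HIT  vc=[]
2: 0xae (blk 43, set 3) → MISS  vc=[]
3: 0xf5 (blk 61, set 5) → MISS  vc=[45]
4: 0x2e (blk 11, set 3) → MISS  vc=[45, 43]
5: 0xb6 (blk 45, set 5) → VC-HIT  vc=[61, 43]
6: 0xf3 (blk 60, set 4) → MISS  vc=[61, 43]
7: 0xf4 (blk 61, set 5) → VC-HIT  vc=[45, 43]
8: 0x41 (blk 16, set 0) → MISS  vc=[45, 43]
9: 0x93 (blk 36, set 4) → MISS  vc=[45, 43, 60]
10: 0x43 (blk 16, set 0) → L1-HIT  vc=[45, 43, 60]
11: 0xd5 (blk 53, set 5) → MISS  vc=[43, 60, 61]
12: 0x51 (blk 20, set 4) → MISS  vc=[60, 61, 36]
13: 0xb0 (blk 44, set 4) → MISS  vc=[61, 36, 20]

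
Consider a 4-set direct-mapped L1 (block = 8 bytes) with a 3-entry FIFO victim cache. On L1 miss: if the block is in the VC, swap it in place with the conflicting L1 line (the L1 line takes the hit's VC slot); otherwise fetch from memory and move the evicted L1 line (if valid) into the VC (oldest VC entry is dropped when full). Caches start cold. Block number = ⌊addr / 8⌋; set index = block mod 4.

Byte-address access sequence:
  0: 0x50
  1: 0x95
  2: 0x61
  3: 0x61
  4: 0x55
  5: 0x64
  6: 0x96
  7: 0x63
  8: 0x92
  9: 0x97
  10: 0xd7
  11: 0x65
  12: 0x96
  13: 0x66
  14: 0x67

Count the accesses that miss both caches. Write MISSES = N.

0: 0x50 (blk 10, set 2) → MISS  vc=[]
1: 0x95 (blk 18, set 2) → MISS  vc=[10]
2: 0x61 (blk 12, set 0) → MISS  vc=[10]
3: 0x61 (blk 12, set 0) → L1-HIT  vc=[10]
4: 0x55 (blk 10, set 2) → VC-HIT  vc=[18]
5: 0x64 (blk 12, set 0) → L1-HIT  vc=[18]
6: 0x96 (blk 18, set 2) → VC-HIT  vc=[10]
7: 0x63 (blk 12, set 0) → L1-HIT  vc=[10]
8: 0x92 (blk 18, set 2) → L1-HIT  vc=[10]
9: 0x97 (blk 18, set 2) → L1-HIT  vc=[10]
10: 0xd7 (blk 26, set 2) → MISS  vc=[10, 18]
11: 0x65 (blk 12, set 0) → L1-HIT  vc=[10, 18]
12: 0x96 (blk 18, set 2) → VC-HIT  vc=[10, 26]
13: 0x66 (blk 12, set 0) → L1-HIT  vc=[10, 26]
14: 0x67 (blk 12, set 0) → L1-HIT  vc=[10, 26]

MISSES = 4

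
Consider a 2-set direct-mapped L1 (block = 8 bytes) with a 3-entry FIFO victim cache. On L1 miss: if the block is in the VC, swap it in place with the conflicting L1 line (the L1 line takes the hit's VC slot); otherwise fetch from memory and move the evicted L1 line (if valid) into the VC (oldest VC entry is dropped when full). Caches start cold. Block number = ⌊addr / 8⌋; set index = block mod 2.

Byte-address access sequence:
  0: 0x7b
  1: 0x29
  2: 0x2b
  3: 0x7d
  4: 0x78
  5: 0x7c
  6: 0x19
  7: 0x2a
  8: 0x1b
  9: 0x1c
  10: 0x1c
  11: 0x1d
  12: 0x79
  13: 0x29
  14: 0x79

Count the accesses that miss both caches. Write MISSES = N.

#0 0x7b→b15/s1 MISS; vc=[]
#1 0x29→b5/s1 MISS; vc=[15]
#2 0x2b→b5/s1 L1-HIT; vc=[15]
#3 0x7d→b15/s1 VC-HIT; vc=[5]
#4 0x78→b15/s1 L1-HIT; vc=[5]
#5 0x7c→b15/s1 L1-HIT; vc=[5]
#6 0x19→b3/s1 MISS; vc=[5,15]
#7 0x2a→b5/s1 VC-HIT; vc=[3,15]
#8 0x1b→b3/s1 VC-HIT; vc=[5,15]
#9 0x1c→b3/s1 L1-HIT; vc=[5,15]
#10 0x1c→b3/s1 L1-HIT; vc=[5,15]
#11 0x1d→b3/s1 L1-HIT; vc=[5,15]
#12 0x79→b15/s1 VC-HIT; vc=[5,3]
#13 0x29→b5/s1 VC-HIT; vc=[15,3]
#14 0x79→b15/s1 VC-HIT; vc=[5,3]

MISSES = 3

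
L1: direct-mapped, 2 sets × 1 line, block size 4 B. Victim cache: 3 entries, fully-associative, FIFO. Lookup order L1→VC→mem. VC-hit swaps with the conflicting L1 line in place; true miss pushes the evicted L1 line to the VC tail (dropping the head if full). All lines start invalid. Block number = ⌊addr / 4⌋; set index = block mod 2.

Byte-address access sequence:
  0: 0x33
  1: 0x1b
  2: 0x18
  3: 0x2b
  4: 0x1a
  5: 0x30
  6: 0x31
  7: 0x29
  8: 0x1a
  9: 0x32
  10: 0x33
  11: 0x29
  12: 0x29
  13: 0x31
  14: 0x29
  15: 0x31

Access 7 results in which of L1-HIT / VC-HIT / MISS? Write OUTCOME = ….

#0 0x33→b12/s0 MISS; vc=[]
#1 0x1b→b6/s0 MISS; vc=[12]
#2 0x18→b6/s0 L1-HIT; vc=[12]
#3 0x2b→b10/s0 MISS; vc=[12,6]
#4 0x1a→b6/s0 VC-HIT; vc=[12,10]
#5 0x30→b12/s0 VC-HIT; vc=[6,10]
#6 0x31→b12/s0 L1-HIT; vc=[6,10]
#7 0x29→b10/s0 VC-HIT; vc=[6,12]
#8 0x1a→b6/s0 VC-HIT; vc=[10,12]
#9 0x32→b12/s0 VC-HIT; vc=[10,6]
#10 0x33→b12/s0 L1-HIT; vc=[10,6]
#11 0x29→b10/s0 VC-HIT; vc=[12,6]
#12 0x29→b10/s0 L1-HIT; vc=[12,6]
#13 0x31→b12/s0 VC-HIT; vc=[10,6]
#14 0x29→b10/s0 VC-HIT; vc=[12,6]
#15 0x31→b12/s0 VC-HIT; vc=[10,6]

OUTCOME = VC-HIT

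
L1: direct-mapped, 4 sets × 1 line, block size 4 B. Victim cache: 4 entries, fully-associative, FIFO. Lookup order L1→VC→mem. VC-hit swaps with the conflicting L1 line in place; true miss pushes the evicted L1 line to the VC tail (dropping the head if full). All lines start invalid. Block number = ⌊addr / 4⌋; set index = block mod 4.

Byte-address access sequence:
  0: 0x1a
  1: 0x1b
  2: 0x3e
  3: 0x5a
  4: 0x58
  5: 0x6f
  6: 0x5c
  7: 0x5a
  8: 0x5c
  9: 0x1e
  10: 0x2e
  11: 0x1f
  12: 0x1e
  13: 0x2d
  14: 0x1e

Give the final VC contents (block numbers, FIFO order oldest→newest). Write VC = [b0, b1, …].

0: 0x1a (blk 6, set 2) → MISS  vc=[]
1: 0x1b (blk 6, set 2) → L1-HIT  vc=[]
2: 0x3e (blk 15, set 3) → MISS  vc=[]
3: 0x5a (blk 22, set 2) → MISS  vc=[6]
4: 0x58 (blk 22, set 2) → L1-HIT  vc=[6]
5: 0x6f (blk 27, set 3) → MISS  vc=[6, 15]
6: 0x5c (blk 23, set 3) → MISS  vc=[6, 15, 27]
7: 0x5a (blk 22, set 2) → L1-HIT  vc=[6, 15, 27]
8: 0x5c (blk 23, set 3) → L1-HIT  vc=[6, 15, 27]
9: 0x1e (blk 7, set 3) → MISS  vc=[6, 15, 27, 23]
10: 0x2e (blk 11, set 3) → MISS  vc=[15, 27, 23, 7]
11: 0x1f (blk 7, set 3) → VC-HIT  vc=[15, 27, 23, 11]
12: 0x1e (blk 7, set 3) → L1-HIT  vc=[15, 27, 23, 11]
13: 0x2d (blk 11, set 3) → VC-HIT  vc=[15, 27, 23, 7]
14: 0x1e (blk 7, set 3) → VC-HIT  vc=[15, 27, 23, 11]

VC = [15, 27, 23, 11]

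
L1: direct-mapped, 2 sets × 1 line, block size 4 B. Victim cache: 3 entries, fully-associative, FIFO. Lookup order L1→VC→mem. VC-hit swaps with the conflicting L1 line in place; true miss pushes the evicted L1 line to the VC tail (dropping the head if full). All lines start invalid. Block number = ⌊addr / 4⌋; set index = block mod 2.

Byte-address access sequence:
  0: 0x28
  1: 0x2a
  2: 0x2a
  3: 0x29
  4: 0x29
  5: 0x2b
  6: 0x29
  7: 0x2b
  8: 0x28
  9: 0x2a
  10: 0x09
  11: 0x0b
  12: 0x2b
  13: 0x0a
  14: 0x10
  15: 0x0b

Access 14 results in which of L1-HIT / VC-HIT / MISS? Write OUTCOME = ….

OUTCOME = MISS

#0 0x28→b10/s0 MISS; vc=[]
#1 0x2a→b10/s0 L1-HIT; vc=[]
#2 0x2a→b10/s0 L1-HIT; vc=[]
#3 0x29→b10/s0 L1-HIT; vc=[]
#4 0x29→b10/s0 L1-HIT; vc=[]
#5 0x2b→b10/s0 L1-HIT; vc=[]
#6 0x29→b10/s0 L1-HIT; vc=[]
#7 0x2b→b10/s0 L1-HIT; vc=[]
#8 0x28→b10/s0 L1-HIT; vc=[]
#9 0x2a→b10/s0 L1-HIT; vc=[]
#10 0x9→b2/s0 MISS; vc=[10]
#11 0xb→b2/s0 L1-HIT; vc=[10]
#12 0x2b→b10/s0 VC-HIT; vc=[2]
#13 0xa→b2/s0 VC-HIT; vc=[10]
#14 0x10→b4/s0 MISS; vc=[10,2]
#15 0xb→b2/s0 VC-HIT; vc=[10,4]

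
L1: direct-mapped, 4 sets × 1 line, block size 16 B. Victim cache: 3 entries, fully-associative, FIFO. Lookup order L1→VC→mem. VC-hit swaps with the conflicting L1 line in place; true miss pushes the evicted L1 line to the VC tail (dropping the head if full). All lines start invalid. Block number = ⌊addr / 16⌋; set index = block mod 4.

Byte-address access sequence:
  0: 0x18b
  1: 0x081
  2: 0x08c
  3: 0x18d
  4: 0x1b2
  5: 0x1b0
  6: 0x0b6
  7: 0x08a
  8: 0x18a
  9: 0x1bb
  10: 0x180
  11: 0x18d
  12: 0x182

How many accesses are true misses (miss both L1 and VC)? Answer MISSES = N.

  [0] addr=0x18b blk=24 s=0: MISS | VC []
  [1] addr=0x81 blk=8 s=0: MISS | VC [24]
  [2] addr=0x8c blk=8 s=0: L1-HIT | VC [24]
  [3] addr=0x18d blk=24 s=0: VC-HIT | VC [8]
  [4] addr=0x1b2 blk=27 s=3: MISS | VC [8]
  [5] addr=0x1b0 blk=27 s=3: L1-HIT | VC [8]
  [6] addr=0xb6 blk=11 s=3: MISS | VC [8, 27]
  [7] addr=0x8a blk=8 s=0: VC-HIT | VC [24, 27]
  [8] addr=0x18a blk=24 s=0: VC-HIT | VC [8, 27]
  [9] addr=0x1bb blk=27 s=3: VC-HIT | VC [8, 11]
  [10] addr=0x180 blk=24 s=0: L1-HIT | VC [8, 11]
  [11] addr=0x18d blk=24 s=0: L1-HIT | VC [8, 11]
  [12] addr=0x182 blk=24 s=0: L1-HIT | VC [8, 11]

MISSES = 4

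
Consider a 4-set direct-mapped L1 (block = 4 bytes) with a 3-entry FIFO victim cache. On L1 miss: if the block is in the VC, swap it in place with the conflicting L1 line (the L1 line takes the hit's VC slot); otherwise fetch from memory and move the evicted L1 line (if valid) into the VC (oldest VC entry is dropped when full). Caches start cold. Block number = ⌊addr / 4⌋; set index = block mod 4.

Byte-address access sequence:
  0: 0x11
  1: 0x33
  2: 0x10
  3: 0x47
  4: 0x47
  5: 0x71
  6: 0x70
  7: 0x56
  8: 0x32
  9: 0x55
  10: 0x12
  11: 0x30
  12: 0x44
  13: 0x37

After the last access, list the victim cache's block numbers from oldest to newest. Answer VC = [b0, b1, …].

  [0] addr=0x11 blk=4 s=0: MISS | VC []
  [1] addr=0x33 blk=12 s=0: MISS | VC [4]
  [2] addr=0x10 blk=4 s=0: VC-HIT | VC [12]
  [3] addr=0x47 blk=17 s=1: MISS | VC [12]
  [4] addr=0x47 blk=17 s=1: L1-HIT | VC [12]
  [5] addr=0x71 blk=28 s=0: MISS | VC [12, 4]
  [6] addr=0x70 blk=28 s=0: L1-HIT | VC [12, 4]
  [7] addr=0x56 blk=21 s=1: MISS | VC [12, 4, 17]
  [8] addr=0x32 blk=12 s=0: VC-HIT | VC [28, 4, 17]
  [9] addr=0x55 blk=21 s=1: L1-HIT | VC [28, 4, 17]
  [10] addr=0x12 blk=4 s=0: VC-HIT | VC [28, 12, 17]
  [11] addr=0x30 blk=12 s=0: VC-HIT | VC [28, 4, 17]
  [12] addr=0x44 blk=17 s=1: VC-HIT | VC [28, 4, 21]
  [13] addr=0x37 blk=13 s=1: MISS | VC [4, 21, 17]

VC = [4, 21, 17]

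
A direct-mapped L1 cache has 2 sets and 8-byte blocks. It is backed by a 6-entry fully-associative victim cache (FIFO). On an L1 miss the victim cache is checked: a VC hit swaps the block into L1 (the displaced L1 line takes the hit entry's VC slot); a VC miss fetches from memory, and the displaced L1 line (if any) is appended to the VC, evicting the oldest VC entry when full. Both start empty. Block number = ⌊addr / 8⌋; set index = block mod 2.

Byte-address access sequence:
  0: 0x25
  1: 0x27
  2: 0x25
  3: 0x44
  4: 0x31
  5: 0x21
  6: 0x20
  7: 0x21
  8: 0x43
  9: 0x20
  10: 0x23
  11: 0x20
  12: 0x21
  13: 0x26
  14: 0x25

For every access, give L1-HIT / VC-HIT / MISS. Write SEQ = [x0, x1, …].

SEQ = [MISS, L1-HIT, L1-HIT, MISS, MISS, VC-HIT, L1-HIT, L1-HIT, VC-HIT, VC-HIT, L1-HIT, L1-HIT, L1-HIT, L1-HIT, L1-HIT]

#0 0x25→b4/s0 MISS; vc=[]
#1 0x27→b4/s0 L1-HIT; vc=[]
#2 0x25→b4/s0 L1-HIT; vc=[]
#3 0x44→b8/s0 MISS; vc=[4]
#4 0x31→b6/s0 MISS; vc=[4,8]
#5 0x21→b4/s0 VC-HIT; vc=[6,8]
#6 0x20→b4/s0 L1-HIT; vc=[6,8]
#7 0x21→b4/s0 L1-HIT; vc=[6,8]
#8 0x43→b8/s0 VC-HIT; vc=[6,4]
#9 0x20→b4/s0 VC-HIT; vc=[6,8]
#10 0x23→b4/s0 L1-HIT; vc=[6,8]
#11 0x20→b4/s0 L1-HIT; vc=[6,8]
#12 0x21→b4/s0 L1-HIT; vc=[6,8]
#13 0x26→b4/s0 L1-HIT; vc=[6,8]
#14 0x25→b4/s0 L1-HIT; vc=[6,8]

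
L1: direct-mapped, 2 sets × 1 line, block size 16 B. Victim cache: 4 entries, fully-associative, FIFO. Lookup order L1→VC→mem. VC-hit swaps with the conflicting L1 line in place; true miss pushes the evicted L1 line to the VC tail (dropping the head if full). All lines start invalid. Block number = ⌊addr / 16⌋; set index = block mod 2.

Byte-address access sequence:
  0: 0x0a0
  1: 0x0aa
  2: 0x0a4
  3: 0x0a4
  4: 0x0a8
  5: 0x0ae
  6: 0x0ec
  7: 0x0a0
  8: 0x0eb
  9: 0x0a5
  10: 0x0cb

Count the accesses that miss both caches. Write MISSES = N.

MISSES = 3

0: 0xa0 (blk 10, set 0) → MISS  vc=[]
1: 0xaa (blk 10, set 0) → L1-HIT  vc=[]
2: 0xa4 (blk 10, set 0) → L1-HIT  vc=[]
3: 0xa4 (blk 10, set 0) → L1-HIT  vc=[]
4: 0xa8 (blk 10, set 0) → L1-HIT  vc=[]
5: 0xae (blk 10, set 0) → L1-HIT  vc=[]
6: 0xec (blk 14, set 0) → MISS  vc=[10]
7: 0xa0 (blk 10, set 0) → VC-HIT  vc=[14]
8: 0xeb (blk 14, set 0) → VC-HIT  vc=[10]
9: 0xa5 (blk 10, set 0) → VC-HIT  vc=[14]
10: 0xcb (blk 12, set 0) → MISS  vc=[14, 10]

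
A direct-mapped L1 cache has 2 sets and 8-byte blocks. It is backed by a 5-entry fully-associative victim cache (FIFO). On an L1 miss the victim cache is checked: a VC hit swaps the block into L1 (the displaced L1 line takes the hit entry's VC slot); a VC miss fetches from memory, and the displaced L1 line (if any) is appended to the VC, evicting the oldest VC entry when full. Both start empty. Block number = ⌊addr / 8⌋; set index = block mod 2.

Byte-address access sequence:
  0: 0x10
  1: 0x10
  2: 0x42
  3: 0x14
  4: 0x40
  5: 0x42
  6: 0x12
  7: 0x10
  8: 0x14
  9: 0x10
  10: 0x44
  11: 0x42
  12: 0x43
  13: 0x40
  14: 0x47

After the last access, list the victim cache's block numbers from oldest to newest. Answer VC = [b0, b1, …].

  [0] addr=0x10 blk=2 s=0: MISS | VC []
  [1] addr=0x10 blk=2 s=0: L1-HIT | VC []
  [2] addr=0x42 blk=8 s=0: MISS | VC [2]
  [3] addr=0x14 blk=2 s=0: VC-HIT | VC [8]
  [4] addr=0x40 blk=8 s=0: VC-HIT | VC [2]
  [5] addr=0x42 blk=8 s=0: L1-HIT | VC [2]
  [6] addr=0x12 blk=2 s=0: VC-HIT | VC [8]
  [7] addr=0x10 blk=2 s=0: L1-HIT | VC [8]
  [8] addr=0x14 blk=2 s=0: L1-HIT | VC [8]
  [9] addr=0x10 blk=2 s=0: L1-HIT | VC [8]
  [10] addr=0x44 blk=8 s=0: VC-HIT | VC [2]
  [11] addr=0x42 blk=8 s=0: L1-HIT | VC [2]
  [12] addr=0x43 blk=8 s=0: L1-HIT | VC [2]
  [13] addr=0x40 blk=8 s=0: L1-HIT | VC [2]
  [14] addr=0x47 blk=8 s=0: L1-HIT | VC [2]

VC = [2]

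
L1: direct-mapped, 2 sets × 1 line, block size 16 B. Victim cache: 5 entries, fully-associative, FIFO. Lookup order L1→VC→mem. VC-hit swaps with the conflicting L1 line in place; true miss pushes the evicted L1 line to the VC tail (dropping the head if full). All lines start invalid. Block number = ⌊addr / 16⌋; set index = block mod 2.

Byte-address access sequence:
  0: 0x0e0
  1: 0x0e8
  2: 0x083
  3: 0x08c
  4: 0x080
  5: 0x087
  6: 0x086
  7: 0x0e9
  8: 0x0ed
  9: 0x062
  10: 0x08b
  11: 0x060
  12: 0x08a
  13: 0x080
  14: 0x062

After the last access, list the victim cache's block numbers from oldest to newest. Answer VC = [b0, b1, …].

VC = [8, 14]

0: 0xe0 (blk 14, set 0) → MISS  vc=[]
1: 0xe8 (blk 14, set 0) → L1-HIT  vc=[]
2: 0x83 (blk 8, set 0) → MISS  vc=[14]
3: 0x8c (blk 8, set 0) → L1-HIT  vc=[14]
4: 0x80 (blk 8, set 0) → L1-HIT  vc=[14]
5: 0x87 (blk 8, set 0) → L1-HIT  vc=[14]
6: 0x86 (blk 8, set 0) → L1-HIT  vc=[14]
7: 0xe9 (blk 14, set 0) → VC-HIT  vc=[8]
8: 0xed (blk 14, set 0) → L1-HIT  vc=[8]
9: 0x62 (blk 6, set 0) → MISS  vc=[8, 14]
10: 0x8b (blk 8, set 0) → VC-HIT  vc=[6, 14]
11: 0x60 (blk 6, set 0) → VC-HIT  vc=[8, 14]
12: 0x8a (blk 8, set 0) → VC-HIT  vc=[6, 14]
13: 0x80 (blk 8, set 0) → L1-HIT  vc=[6, 14]
14: 0x62 (blk 6, set 0) → VC-HIT  vc=[8, 14]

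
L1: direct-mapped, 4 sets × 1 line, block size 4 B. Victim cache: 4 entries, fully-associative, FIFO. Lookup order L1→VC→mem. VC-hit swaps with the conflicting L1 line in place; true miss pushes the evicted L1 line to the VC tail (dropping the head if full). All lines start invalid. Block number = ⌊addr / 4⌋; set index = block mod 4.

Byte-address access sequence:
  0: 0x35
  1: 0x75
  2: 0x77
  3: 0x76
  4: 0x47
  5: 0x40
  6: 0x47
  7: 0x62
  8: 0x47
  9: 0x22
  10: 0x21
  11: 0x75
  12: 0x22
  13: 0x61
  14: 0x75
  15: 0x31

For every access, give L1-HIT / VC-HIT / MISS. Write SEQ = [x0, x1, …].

0: 0x35 (blk 13, set 1) → MISS  vc=[]
1: 0x75 (blk 29, set 1) → MISS  vc=[13]
2: 0x77 (blk 29, set 1) → L1-HIT  vc=[13]
3: 0x76 (blk 29, set 1) → L1-HIT  vc=[13]
4: 0x47 (blk 17, set 1) → MISS  vc=[13, 29]
5: 0x40 (blk 16, set 0) → MISS  vc=[13, 29]
6: 0x47 (blk 17, set 1) → L1-HIT  vc=[13, 29]
7: 0x62 (blk 24, set 0) → MISS  vc=[13, 29, 16]
8: 0x47 (blk 17, set 1) → L1-HIT  vc=[13, 29, 16]
9: 0x22 (blk 8, set 0) → MISS  vc=[13, 29, 16, 24]
10: 0x21 (blk 8, set 0) → L1-HIT  vc=[13, 29, 16, 24]
11: 0x75 (blk 29, set 1) → VC-HIT  vc=[13, 17, 16, 24]
12: 0x22 (blk 8, set 0) → L1-HIT  vc=[13, 17, 16, 24]
13: 0x61 (blk 24, set 0) → VC-HIT  vc=[13, 17, 16, 8]
14: 0x75 (blk 29, set 1) → L1-HIT  vc=[13, 17, 16, 8]
15: 0x31 (blk 12, set 0) → MISS  vc=[17, 16, 8, 24]

SEQ = [MISS, MISS, L1-HIT, L1-HIT, MISS, MISS, L1-HIT, MISS, L1-HIT, MISS, L1-HIT, VC-HIT, L1-HIT, VC-HIT, L1-HIT, MISS]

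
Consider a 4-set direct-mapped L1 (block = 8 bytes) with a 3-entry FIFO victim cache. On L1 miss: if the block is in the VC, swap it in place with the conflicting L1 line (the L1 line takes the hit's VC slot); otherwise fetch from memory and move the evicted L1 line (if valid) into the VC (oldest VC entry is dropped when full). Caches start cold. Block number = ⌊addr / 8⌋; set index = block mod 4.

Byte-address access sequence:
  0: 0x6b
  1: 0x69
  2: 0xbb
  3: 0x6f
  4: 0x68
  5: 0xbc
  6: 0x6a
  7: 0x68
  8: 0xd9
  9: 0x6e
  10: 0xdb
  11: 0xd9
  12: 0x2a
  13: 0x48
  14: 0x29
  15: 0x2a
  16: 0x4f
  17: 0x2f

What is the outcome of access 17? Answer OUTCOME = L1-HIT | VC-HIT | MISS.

#0 0x6b→b13/s1 MISS; vc=[]
#1 0x69→b13/s1 L1-HIT; vc=[]
#2 0xbb→b23/s3 MISS; vc=[]
#3 0x6f→b13/s1 L1-HIT; vc=[]
#4 0x68→b13/s1 L1-HIT; vc=[]
#5 0xbc→b23/s3 L1-HIT; vc=[]
#6 0x6a→b13/s1 L1-HIT; vc=[]
#7 0x68→b13/s1 L1-HIT; vc=[]
#8 0xd9→b27/s3 MISS; vc=[23]
#9 0x6e→b13/s1 L1-HIT; vc=[23]
#10 0xdb→b27/s3 L1-HIT; vc=[23]
#11 0xd9→b27/s3 L1-HIT; vc=[23]
#12 0x2a→b5/s1 MISS; vc=[23,13]
#13 0x48→b9/s1 MISS; vc=[23,13,5]
#14 0x29→b5/s1 VC-HIT; vc=[23,13,9]
#15 0x2a→b5/s1 L1-HIT; vc=[23,13,9]
#16 0x4f→b9/s1 VC-HIT; vc=[23,13,5]
#17 0x2f→b5/s1 VC-HIT; vc=[23,13,9]

OUTCOME = VC-HIT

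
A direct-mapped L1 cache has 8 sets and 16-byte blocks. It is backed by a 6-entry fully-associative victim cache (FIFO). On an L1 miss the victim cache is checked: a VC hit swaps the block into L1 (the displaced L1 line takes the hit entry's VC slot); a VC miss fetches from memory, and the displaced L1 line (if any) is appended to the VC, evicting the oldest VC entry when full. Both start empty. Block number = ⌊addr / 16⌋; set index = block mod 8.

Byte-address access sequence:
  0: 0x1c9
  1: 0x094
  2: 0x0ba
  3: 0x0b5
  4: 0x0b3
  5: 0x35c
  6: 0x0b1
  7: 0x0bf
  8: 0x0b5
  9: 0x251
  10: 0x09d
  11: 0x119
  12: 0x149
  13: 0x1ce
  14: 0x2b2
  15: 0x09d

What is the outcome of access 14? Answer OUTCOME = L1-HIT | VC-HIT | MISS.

  [0] addr=0x1c9 blk=28 s=4: MISS | VC []
  [1] addr=0x94 blk=9 s=1: MISS | VC []
  [2] addr=0xba blk=11 s=3: MISS | VC []
  [3] addr=0xb5 blk=11 s=3: L1-HIT | VC []
  [4] addr=0xb3 blk=11 s=3: L1-HIT | VC []
  [5] addr=0x35c blk=53 s=5: MISS | VC []
  [6] addr=0xb1 blk=11 s=3: L1-HIT | VC []
  [7] addr=0xbf blk=11 s=3: L1-HIT | VC []
  [8] addr=0xb5 blk=11 s=3: L1-HIT | VC []
  [9] addr=0x251 blk=37 s=5: MISS | VC [53]
  [10] addr=0x9d blk=9 s=1: L1-HIT | VC [53]
  [11] addr=0x119 blk=17 s=1: MISS | VC [53, 9]
  [12] addr=0x149 blk=20 s=4: MISS | VC [53, 9, 28]
  [13] addr=0x1ce blk=28 s=4: VC-HIT | VC [53, 9, 20]
  [14] addr=0x2b2 blk=43 s=3: MISS | VC [53, 9, 20, 11]
  [15] addr=0x9d blk=9 s=1: VC-HIT | VC [53, 17, 20, 11]

OUTCOME = MISS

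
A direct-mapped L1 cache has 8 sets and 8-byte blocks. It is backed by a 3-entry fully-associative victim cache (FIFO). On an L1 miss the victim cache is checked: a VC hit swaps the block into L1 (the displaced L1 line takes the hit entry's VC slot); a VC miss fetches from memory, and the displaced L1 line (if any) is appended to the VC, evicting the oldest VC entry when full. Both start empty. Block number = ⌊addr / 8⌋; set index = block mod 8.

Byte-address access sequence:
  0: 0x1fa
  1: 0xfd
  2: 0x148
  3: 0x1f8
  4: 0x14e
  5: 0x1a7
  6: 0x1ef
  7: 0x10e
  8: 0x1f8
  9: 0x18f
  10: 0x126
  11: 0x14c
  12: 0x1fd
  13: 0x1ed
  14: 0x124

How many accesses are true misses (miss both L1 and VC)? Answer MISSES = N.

MISSES = 8

#0 0x1fa→b63/s7 MISS; vc=[]
#1 0xfd→b31/s7 MISS; vc=[63]
#2 0x148→b41/s1 MISS; vc=[63]
#3 0x1f8→b63/s7 VC-HIT; vc=[31]
#4 0x14e→b41/s1 L1-HIT; vc=[31]
#5 0x1a7→b52/s4 MISS; vc=[31]
#6 0x1ef→b61/s5 MISS; vc=[31]
#7 0x10e→b33/s1 MISS; vc=[31,41]
#8 0x1f8→b63/s7 L1-HIT; vc=[31,41]
#9 0x18f→b49/s1 MISS; vc=[31,41,33]
#10 0x126→b36/s4 MISS; vc=[41,33,52]
#11 0x14c→b41/s1 VC-HIT; vc=[49,33,52]
#12 0x1fd→b63/s7 L1-HIT; vc=[49,33,52]
#13 0x1ed→b61/s5 L1-HIT; vc=[49,33,52]
#14 0x124→b36/s4 L1-HIT; vc=[49,33,52]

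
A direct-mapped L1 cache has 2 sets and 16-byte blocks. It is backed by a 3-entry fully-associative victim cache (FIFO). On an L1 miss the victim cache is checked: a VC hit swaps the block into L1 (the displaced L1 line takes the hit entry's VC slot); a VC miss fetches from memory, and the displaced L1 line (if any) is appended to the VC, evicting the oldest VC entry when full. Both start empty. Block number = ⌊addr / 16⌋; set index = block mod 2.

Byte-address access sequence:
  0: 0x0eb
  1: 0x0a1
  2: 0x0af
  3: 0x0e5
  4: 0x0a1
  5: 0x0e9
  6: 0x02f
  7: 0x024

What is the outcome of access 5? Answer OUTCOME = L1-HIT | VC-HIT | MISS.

  [0] addr=0xeb blk=14 s=0: MISS | VC []
  [1] addr=0xa1 blk=10 s=0: MISS | VC [14]
  [2] addr=0xaf blk=10 s=0: L1-HIT | VC [14]
  [3] addr=0xe5 blk=14 s=0: VC-HIT | VC [10]
  [4] addr=0xa1 blk=10 s=0: VC-HIT | VC [14]
  [5] addr=0xe9 blk=14 s=0: VC-HIT | VC [10]
  [6] addr=0x2f blk=2 s=0: MISS | VC [10, 14]
  [7] addr=0x24 blk=2 s=0: L1-HIT | VC [10, 14]

OUTCOME = VC-HIT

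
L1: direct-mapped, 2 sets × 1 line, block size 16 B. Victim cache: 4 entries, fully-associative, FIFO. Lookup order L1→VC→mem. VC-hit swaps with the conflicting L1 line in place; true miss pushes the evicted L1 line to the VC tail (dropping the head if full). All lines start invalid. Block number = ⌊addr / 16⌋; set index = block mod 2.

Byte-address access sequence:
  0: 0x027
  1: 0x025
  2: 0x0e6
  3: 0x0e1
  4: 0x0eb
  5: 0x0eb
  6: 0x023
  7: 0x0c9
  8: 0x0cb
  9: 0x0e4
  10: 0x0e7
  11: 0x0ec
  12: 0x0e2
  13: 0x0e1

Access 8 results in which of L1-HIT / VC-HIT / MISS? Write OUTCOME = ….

0: 0x27 (blk 2, set 0) → MISS  vc=[]
1: 0x25 (blk 2, set 0) → L1-HIT  vc=[]
2: 0xe6 (blk 14, set 0) → MISS  vc=[2]
3: 0xe1 (blk 14, set 0) → L1-HIT  vc=[2]
4: 0xeb (blk 14, set 0) → L1-HIT  vc=[2]
5: 0xeb (blk 14, set 0) → L1-HIT  vc=[2]
6: 0x23 (blk 2, set 0) → VC-HIT  vc=[14]
7: 0xc9 (blk 12, set 0) → MISS  vc=[14, 2]
8: 0xcb (blk 12, set 0) → L1-HIT  vc=[14, 2]
9: 0xe4 (blk 14, set 0) → VC-HIT  vc=[12, 2]
10: 0xe7 (blk 14, set 0) → L1-HIT  vc=[12, 2]
11: 0xec (blk 14, set 0) → L1-HIT  vc=[12, 2]
12: 0xe2 (blk 14, set 0) → L1-HIT  vc=[12, 2]
13: 0xe1 (blk 14, set 0) → L1-HIT  vc=[12, 2]

OUTCOME = L1-HIT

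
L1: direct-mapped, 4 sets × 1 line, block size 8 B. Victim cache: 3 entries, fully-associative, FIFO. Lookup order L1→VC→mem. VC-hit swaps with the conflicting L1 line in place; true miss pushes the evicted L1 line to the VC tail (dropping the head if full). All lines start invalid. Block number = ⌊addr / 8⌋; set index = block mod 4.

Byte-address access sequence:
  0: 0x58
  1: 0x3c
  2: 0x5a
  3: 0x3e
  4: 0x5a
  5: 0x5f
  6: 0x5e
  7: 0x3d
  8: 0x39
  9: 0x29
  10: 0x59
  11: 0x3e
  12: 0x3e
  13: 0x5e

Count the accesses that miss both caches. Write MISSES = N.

#0 0x58→b11/s3 MISS; vc=[]
#1 0x3c→b7/s3 MISS; vc=[11]
#2 0x5a→b11/s3 VC-HIT; vc=[7]
#3 0x3e→b7/s3 VC-HIT; vc=[11]
#4 0x5a→b11/s3 VC-HIT; vc=[7]
#5 0x5f→b11/s3 L1-HIT; vc=[7]
#6 0x5e→b11/s3 L1-HIT; vc=[7]
#7 0x3d→b7/s3 VC-HIT; vc=[11]
#8 0x39→b7/s3 L1-HIT; vc=[11]
#9 0x29→b5/s1 MISS; vc=[11]
#10 0x59→b11/s3 VC-HIT; vc=[7]
#11 0x3e→b7/s3 VC-HIT; vc=[11]
#12 0x3e→b7/s3 L1-HIT; vc=[11]
#13 0x5e→b11/s3 VC-HIT; vc=[7]

MISSES = 3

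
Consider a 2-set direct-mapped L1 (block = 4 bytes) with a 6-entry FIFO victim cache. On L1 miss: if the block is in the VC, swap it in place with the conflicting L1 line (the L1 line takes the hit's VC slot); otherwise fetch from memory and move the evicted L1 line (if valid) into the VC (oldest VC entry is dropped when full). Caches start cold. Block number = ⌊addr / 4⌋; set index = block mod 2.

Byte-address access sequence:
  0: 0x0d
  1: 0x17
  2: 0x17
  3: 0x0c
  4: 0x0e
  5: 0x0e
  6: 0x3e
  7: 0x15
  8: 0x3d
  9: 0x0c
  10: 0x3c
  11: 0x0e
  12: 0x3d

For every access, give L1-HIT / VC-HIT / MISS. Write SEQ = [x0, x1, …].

SEQ = [MISS, MISS, L1-HIT, VC-HIT, L1-HIT, L1-HIT, MISS, VC-HIT, VC-HIT, VC-HIT, VC-HIT, VC-HIT, VC-HIT]

#0 0xd→b3/s1 MISS; vc=[]
#1 0x17→b5/s1 MISS; vc=[3]
#2 0x17→b5/s1 L1-HIT; vc=[3]
#3 0xc→b3/s1 VC-HIT; vc=[5]
#4 0xe→b3/s1 L1-HIT; vc=[5]
#5 0xe→b3/s1 L1-HIT; vc=[5]
#6 0x3e→b15/s1 MISS; vc=[5,3]
#7 0x15→b5/s1 VC-HIT; vc=[15,3]
#8 0x3d→b15/s1 VC-HIT; vc=[5,3]
#9 0xc→b3/s1 VC-HIT; vc=[5,15]
#10 0x3c→b15/s1 VC-HIT; vc=[5,3]
#11 0xe→b3/s1 VC-HIT; vc=[5,15]
#12 0x3d→b15/s1 VC-HIT; vc=[5,3]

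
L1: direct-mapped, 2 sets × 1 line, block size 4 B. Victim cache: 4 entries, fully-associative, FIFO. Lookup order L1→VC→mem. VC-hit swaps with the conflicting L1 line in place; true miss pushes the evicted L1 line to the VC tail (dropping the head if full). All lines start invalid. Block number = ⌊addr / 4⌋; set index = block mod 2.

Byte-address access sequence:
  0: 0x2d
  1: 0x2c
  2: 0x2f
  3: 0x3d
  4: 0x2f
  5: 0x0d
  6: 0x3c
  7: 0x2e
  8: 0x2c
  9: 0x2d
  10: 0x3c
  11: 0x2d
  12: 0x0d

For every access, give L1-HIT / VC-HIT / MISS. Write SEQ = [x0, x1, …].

SEQ = [MISS, L1-HIT, L1-HIT, MISS, VC-HIT, MISS, VC-HIT, VC-HIT, L1-HIT, L1-HIT, VC-HIT, VC-HIT, VC-HIT]

  [0] addr=0x2d blk=11 s=1: MISS | VC []
  [1] addr=0x2c blk=11 s=1: L1-HIT | VC []
  [2] addr=0x2f blk=11 s=1: L1-HIT | VC []
  [3] addr=0x3d blk=15 s=1: MISS | VC [11]
  [4] addr=0x2f blk=11 s=1: VC-HIT | VC [15]
  [5] addr=0xd blk=3 s=1: MISS | VC [15, 11]
  [6] addr=0x3c blk=15 s=1: VC-HIT | VC [3, 11]
  [7] addr=0x2e blk=11 s=1: VC-HIT | VC [3, 15]
  [8] addr=0x2c blk=11 s=1: L1-HIT | VC [3, 15]
  [9] addr=0x2d blk=11 s=1: L1-HIT | VC [3, 15]
  [10] addr=0x3c blk=15 s=1: VC-HIT | VC [3, 11]
  [11] addr=0x2d blk=11 s=1: VC-HIT | VC [3, 15]
  [12] addr=0xd blk=3 s=1: VC-HIT | VC [11, 15]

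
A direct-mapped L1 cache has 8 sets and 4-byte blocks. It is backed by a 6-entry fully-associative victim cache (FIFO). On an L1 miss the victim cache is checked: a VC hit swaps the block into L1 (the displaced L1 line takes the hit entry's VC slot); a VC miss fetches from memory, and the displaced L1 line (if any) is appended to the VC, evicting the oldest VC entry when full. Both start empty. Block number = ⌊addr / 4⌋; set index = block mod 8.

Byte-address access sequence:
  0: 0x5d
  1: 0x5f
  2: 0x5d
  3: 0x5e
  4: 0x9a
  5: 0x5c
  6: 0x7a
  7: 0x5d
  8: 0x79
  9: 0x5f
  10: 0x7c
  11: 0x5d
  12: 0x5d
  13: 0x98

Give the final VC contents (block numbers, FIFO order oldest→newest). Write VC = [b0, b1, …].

VC = [30, 31]

0: 0x5d (blk 23, set 7) → MISS  vc=[]
1: 0x5f (blk 23, set 7) → L1-HIT  vc=[]
2: 0x5d (blk 23, set 7) → L1-HIT  vc=[]
3: 0x5e (blk 23, set 7) → L1-HIT  vc=[]
4: 0x9a (blk 38, set 6) → MISS  vc=[]
5: 0x5c (blk 23, set 7) → L1-HIT  vc=[]
6: 0x7a (blk 30, set 6) → MISS  vc=[38]
7: 0x5d (blk 23, set 7) → L1-HIT  vc=[38]
8: 0x79 (blk 30, set 6) → L1-HIT  vc=[38]
9: 0x5f (blk 23, set 7) → L1-HIT  vc=[38]
10: 0x7c (blk 31, set 7) → MISS  vc=[38, 23]
11: 0x5d (blk 23, set 7) → VC-HIT  vc=[38, 31]
12: 0x5d (blk 23, set 7) → L1-HIT  vc=[38, 31]
13: 0x98 (blk 38, set 6) → VC-HIT  vc=[30, 31]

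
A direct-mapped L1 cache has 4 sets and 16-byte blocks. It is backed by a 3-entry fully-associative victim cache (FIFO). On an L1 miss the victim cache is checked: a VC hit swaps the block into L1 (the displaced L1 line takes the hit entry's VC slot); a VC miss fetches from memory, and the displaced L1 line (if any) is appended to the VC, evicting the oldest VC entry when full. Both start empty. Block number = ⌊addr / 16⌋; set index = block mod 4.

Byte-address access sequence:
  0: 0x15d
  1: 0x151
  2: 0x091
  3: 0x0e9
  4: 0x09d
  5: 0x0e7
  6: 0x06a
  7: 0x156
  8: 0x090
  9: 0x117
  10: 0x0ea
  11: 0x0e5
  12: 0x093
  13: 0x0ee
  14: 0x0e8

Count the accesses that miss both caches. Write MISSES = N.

MISSES = 5

0: 0x15d (blk 21, set 1) → MISS  vc=[]
1: 0x151 (blk 21, set 1) → L1-HIT  vc=[]
2: 0x91 (blk 9, set 1) → MISS  vc=[21]
3: 0xe9 (blk 14, set 2) → MISS  vc=[21]
4: 0x9d (blk 9, set 1) → L1-HIT  vc=[21]
5: 0xe7 (blk 14, set 2) → L1-HIT  vc=[21]
6: 0x6a (blk 6, set 2) → MISS  vc=[21, 14]
7: 0x156 (blk 21, set 1) → VC-HIT  vc=[9, 14]
8: 0x90 (blk 9, set 1) → VC-HIT  vc=[21, 14]
9: 0x117 (blk 17, set 1) → MISS  vc=[21, 14, 9]
10: 0xea (blk 14, set 2) → VC-HIT  vc=[21, 6, 9]
11: 0xe5 (blk 14, set 2) → L1-HIT  vc=[21, 6, 9]
12: 0x93 (blk 9, set 1) → VC-HIT  vc=[21, 6, 17]
13: 0xee (blk 14, set 2) → L1-HIT  vc=[21, 6, 17]
14: 0xe8 (blk 14, set 2) → L1-HIT  vc=[21, 6, 17]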